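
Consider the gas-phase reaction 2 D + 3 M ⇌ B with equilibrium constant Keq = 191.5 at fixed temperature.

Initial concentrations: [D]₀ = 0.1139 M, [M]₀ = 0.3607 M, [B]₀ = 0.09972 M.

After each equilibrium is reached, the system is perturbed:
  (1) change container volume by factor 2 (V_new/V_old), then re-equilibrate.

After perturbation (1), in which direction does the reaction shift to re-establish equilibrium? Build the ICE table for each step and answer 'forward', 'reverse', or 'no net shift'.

Q₀ = 163.8 vs Keq = 191.5 ⇒ Q<K, forward
Step 1:
                  D         M         B
  I          0.1139    0.3607   0.09972
  C       -0.004407 -0.006611  0.002204
  E          0.1095    0.3541    0.1019
  solve Keq expr → x = 0.002204; check Q = 191.5
Then change container volume by factor 2 (V_new/V_old).
Step 2:
                  D         M         B
  I         0.05475     0.177   0.05096
  C         0.04538   0.06807  -0.02269
  E          0.1001    0.2451   0.02827
  solve Keq expr → x = -0.02269; check Q = 191.5

Direction: reverse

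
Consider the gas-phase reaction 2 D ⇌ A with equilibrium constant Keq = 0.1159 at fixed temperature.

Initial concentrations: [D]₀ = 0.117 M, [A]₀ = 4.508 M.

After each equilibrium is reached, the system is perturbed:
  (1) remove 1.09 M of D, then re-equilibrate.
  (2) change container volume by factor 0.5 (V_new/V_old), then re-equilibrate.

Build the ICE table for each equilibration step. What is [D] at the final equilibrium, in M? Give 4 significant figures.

Q₀ = 329.3 vs Keq = 0.1159 ⇒ Q>K, reverse
Step 1:
                   D          A
  Initial      0.117      4.508
  Change       4.363     -2.182
  Equil         4.48      2.326
  solve Keq expr → x = -2.182; check Q = 0.1159
Then remove 1.09 M of D.
Step 2:
                   D          A
  Initial       3.39      2.326
  Change      0.7258    -0.3629
  Equil        4.116      1.964
  solve Keq expr → x = -0.3629; check Q = 0.1159
Then change container volume by factor 0.5 (V_new/V_old).
Step 3:
                   D          A
  Initial      8.232      3.927
  Change      -1.784     0.8919
  Equil        6.448      4.819
  solve Keq expr → x = 0.8919; check Q = 0.1159

[D]_eq = 6.448 M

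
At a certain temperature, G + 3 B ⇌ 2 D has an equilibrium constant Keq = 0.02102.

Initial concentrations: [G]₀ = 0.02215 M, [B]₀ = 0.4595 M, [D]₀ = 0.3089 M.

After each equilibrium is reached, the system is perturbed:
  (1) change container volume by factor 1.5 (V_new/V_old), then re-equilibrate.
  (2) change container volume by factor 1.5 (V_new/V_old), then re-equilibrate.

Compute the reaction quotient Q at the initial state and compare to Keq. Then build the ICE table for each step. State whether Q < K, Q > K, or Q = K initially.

Q₀ = 44.4 vs Keq = 0.02102 ⇒ Q>K, reverse
Step 1:
                   G          B          D
  Initial    0.02215     0.4595     0.3089
  Change      0.1319     0.3958    -0.2639
  Equil       0.1541     0.8553    0.04502
  solve Keq expr → x = -0.1319; check Q = 0.02102
Then change container volume by factor 1.5 (V_new/V_old).
Step 2:
                   G          B          D
  Initial     0.1027     0.5702    0.03001
  Change    0.004429    0.01329  -0.008859
  Equil       0.1072     0.5835    0.02115
  solve Keq expr → x = -0.004429; check Q = 0.02102
Then change container volume by factor 1.5 (V_new/V_old).
Step 3:
                   G          B          D
  Initial    0.07144      0.389     0.0141
  Change     0.00216    0.00648   -0.00432
  Equil       0.0736     0.3955   0.009782
  solve Keq expr → x = -0.00216; check Q = 0.02102

Q₀ = 44.4; Q > K (proceeds reverse)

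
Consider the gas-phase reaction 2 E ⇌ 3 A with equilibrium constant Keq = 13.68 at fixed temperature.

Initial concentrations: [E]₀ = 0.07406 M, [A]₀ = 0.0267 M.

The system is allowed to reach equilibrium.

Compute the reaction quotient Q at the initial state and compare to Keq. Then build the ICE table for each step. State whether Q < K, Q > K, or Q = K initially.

Q₀ = 0.00347; Q < K (proceeds forward)

Q₀ = 0.00347 vs Keq = 13.68 ⇒ Q<K, forward
Step 1:
                    E           A
  I           0.07406      0.0267
  C          -0.06271     0.09407
  E           0.01135      0.1208
  solve Keq expr → x = 0.03136; check Q = 13.68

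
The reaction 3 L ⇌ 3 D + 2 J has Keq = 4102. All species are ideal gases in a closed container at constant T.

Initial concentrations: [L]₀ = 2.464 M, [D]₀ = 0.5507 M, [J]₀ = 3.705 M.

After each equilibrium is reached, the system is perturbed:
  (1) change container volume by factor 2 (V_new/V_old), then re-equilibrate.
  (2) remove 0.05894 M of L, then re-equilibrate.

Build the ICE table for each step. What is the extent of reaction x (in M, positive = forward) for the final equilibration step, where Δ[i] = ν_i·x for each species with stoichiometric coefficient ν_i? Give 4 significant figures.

Q₀ = 0.1532 vs Keq = 4102 ⇒ Q<K, forward
Step 1:
                   L          D          J
  init         2.464     0.5507      3.705
  Δ           -1.996      1.996      1.331
  eq          0.4675      2.547      5.036
  solve Keq expr → x = 0.6655; check Q = 4102
Then change container volume by factor 2 (V_new/V_old).
Step 2:
                   L          D          J
  init        0.2338      1.274      2.518
  Δ         -0.07567    0.07567    0.05045
  eq          0.1581      1.349      2.568
  solve Keq expr → x = 0.02522; check Q = 4102
Then remove 0.05894 M of L.
Step 3:
                   L          D          J
  init       0.09914      1.349      2.568
  Δ          0.05154   -0.05154   -0.03436
  eq          0.1507      1.298      2.534
  solve Keq expr → x = -0.01718; check Q = 4102

x = -0.01718 M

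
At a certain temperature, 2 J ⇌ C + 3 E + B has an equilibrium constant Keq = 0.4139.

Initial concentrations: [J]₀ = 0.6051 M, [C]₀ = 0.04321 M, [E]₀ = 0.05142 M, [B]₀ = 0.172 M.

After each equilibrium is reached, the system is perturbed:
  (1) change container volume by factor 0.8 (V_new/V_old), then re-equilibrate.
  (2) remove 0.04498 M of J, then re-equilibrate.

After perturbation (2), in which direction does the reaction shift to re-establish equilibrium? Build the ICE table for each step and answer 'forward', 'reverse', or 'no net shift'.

Q₀ = 2.7597e-06 vs Keq = 0.4139 ⇒ Q<K, forward
Step 1:
                  J         C         E         B
  Initial    0.6051   0.04321   0.05142     0.172
  Change    -0.3818    0.1909    0.5726    0.1909
  Equil      0.2233    0.2341    0.6241    0.3629
  solve Keq expr → x = 0.1909; check Q = 0.4139
Then change container volume by factor 0.8 (V_new/V_old).
Step 2:
                  J         C         E         B
  Initial    0.2792    0.2926    0.7801    0.4536
  Change    0.04294  -0.02147  -0.06442  -0.02147
  Equil      0.3221    0.2711    0.7157    0.4321
  solve Keq expr → x = -0.02147; check Q = 0.4139
Then remove 0.04498 M of J.
Step 3:
                  J         C         E         B
  Initial    0.2771    0.2711    0.7157    0.4321
  Change    0.01829 -0.009146  -0.02744 -0.009146
  Equil      0.2954     0.262    0.6882     0.423
  solve Keq expr → x = -0.009146; check Q = 0.4139

Direction: reverse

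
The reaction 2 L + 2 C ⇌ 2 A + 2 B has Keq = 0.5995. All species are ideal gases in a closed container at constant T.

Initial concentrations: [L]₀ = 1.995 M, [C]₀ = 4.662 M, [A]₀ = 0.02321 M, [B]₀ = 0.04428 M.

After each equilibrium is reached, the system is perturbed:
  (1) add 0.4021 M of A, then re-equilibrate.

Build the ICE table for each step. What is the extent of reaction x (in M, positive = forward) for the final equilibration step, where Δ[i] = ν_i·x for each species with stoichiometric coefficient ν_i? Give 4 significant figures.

Q₀ = 1.2211e-08 vs Keq = 0.5995 ⇒ Q<K, forward
Step 1:
                    L           C           A           B
  I             1.995       4.662     0.02321     0.04428
  C            -1.305      -1.305       1.305       1.305
  E            0.6898       3.357       1.328        1.35
  solve Keq expr → x = 0.6526; check Q = 0.5995
Then add 0.4021 M of A.
Step 2:
                    L           C           A           B
  I            0.6898       3.357       1.731        1.35
  C           0.08762     0.08762    -0.08762    -0.08762
  E            0.7774       3.444       1.643       1.262
  solve Keq expr → x = -0.04381; check Q = 0.5995

x = -0.04381 M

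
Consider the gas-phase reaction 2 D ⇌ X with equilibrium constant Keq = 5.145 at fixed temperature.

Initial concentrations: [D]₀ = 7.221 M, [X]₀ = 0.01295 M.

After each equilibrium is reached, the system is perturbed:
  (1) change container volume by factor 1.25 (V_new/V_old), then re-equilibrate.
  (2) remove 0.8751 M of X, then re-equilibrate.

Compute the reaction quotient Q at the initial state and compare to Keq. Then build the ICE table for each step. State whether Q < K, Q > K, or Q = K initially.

Q₀ = 2.4836e-04 vs Keq = 5.145 ⇒ Q<K, forward
Step 1:
                  D         X
  I           7.221   0.01295
  C          -6.429     3.214
  E           0.792     3.227
  solve Keq expr → x = 3.214; check Q = 5.145
Then change container volume by factor 1.25 (V_new/V_old).
Step 2:
                  D         X
  I          0.6336     2.582
  C         0.06997  -0.03499
  E          0.7036     2.547
  solve Keq expr → x = -0.03499; check Q = 5.145
Then remove 0.8751 M of X.
Step 3:
                  D         X
  I          0.7036     1.672
  C         -0.1231   0.06157
  E          0.5804     1.733
  solve Keq expr → x = 0.06157; check Q = 5.145

Q₀ = 2.4836e-04; Q < K (proceeds forward)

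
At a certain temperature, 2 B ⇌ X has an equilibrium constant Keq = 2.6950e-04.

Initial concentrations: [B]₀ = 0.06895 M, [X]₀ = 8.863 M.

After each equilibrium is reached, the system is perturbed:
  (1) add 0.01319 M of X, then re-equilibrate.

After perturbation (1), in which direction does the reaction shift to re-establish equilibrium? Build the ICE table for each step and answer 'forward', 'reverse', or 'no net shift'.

Q₀ = 1864 vs Keq = 2.6950e-04 ⇒ Q>K, reverse
Step 1:
                   B          X
  Initial    0.06895      8.863
  Change       17.56     -8.779
  Equil        17.63    0.08374
  solve Keq expr → x = -8.779; check Q = 2.6950e-04
Then add 0.01319 M of X.
Step 2:
                   B          X
  Initial      17.63    0.09693
  Change     0.02589   -0.01294
  Equil        17.65    0.08399
  solve Keq expr → x = -0.01294; check Q = 2.6950e-04

Direction: reverse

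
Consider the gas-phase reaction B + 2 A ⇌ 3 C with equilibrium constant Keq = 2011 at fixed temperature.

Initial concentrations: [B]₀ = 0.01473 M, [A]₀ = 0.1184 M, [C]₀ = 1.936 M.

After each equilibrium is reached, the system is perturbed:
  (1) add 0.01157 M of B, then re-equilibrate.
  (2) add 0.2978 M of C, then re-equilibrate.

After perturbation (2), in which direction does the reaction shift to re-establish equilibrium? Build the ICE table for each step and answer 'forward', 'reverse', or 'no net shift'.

Direction: reverse

Q₀ = 3.5141e+04 vs Keq = 2011 ⇒ Q>K, reverse
Step 1:
                   B          A          C
  I          0.01473     0.1184      1.936
  C          0.04781    0.09561    -0.1434
  E          0.06254      0.214      1.793
  solve Keq expr → x = -0.04781; check Q = 2011
Then add 0.01157 M of B.
Step 2:
                   B          A          C
  I          0.07411      0.214      1.793
  C        -0.004466  -0.008932     0.0134
  E          0.06964     0.2051      1.806
  solve Keq expr → x = 0.004466; check Q = 2011
Then add 0.2978 M of C.
Step 3:
                   B          A          C
  I          0.06964     0.2051      2.104
  C          0.01276    0.02552   -0.03828
  E           0.0824     0.2306      2.065
  solve Keq expr → x = -0.01276; check Q = 2011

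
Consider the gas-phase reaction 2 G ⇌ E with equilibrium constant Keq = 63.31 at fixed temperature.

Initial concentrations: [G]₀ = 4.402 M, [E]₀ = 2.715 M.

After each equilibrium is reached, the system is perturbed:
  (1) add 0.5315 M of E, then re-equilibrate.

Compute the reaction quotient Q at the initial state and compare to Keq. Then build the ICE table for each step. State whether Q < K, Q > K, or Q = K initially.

Q₀ = 0.1401; Q < K (proceeds forward)

Q₀ = 0.1401 vs Keq = 63.31 ⇒ Q<K, forward
Step 1:
                   G          E
  init         4.402      2.715
  Δ           -4.127      2.064
  eq          0.2747      4.779
  solve Keq expr → x = 2.064; check Q = 63.31
Then add 0.5315 M of E.
Step 2:
                   G          E
  init        0.2747       5.31
  Δ          0.01468  -0.007338
  eq          0.2894      5.303
  solve Keq expr → x = -0.007338; check Q = 63.31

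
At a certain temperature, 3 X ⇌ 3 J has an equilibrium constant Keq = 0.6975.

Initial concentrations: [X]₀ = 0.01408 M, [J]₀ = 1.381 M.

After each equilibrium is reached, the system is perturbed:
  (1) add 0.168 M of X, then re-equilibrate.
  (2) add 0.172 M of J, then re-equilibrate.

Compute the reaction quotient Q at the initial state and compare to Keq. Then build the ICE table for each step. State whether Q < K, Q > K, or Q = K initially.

Q₀ = 9.4357e+05; Q > K (proceeds reverse)

Q₀ = 9.4357e+05 vs Keq = 0.6975 ⇒ Q>K, reverse
Step 1:
                    X           J
  init        0.01408       1.381
  Δ            0.7253     -0.7253
  eq           0.7394      0.6557
  solve Keq expr → x = -0.2418; check Q = 0.6975
Then add 0.168 M of X.
Step 2:
                    X           J
  init         0.9074      0.6557
  Δ          -0.07896     0.07896
  eq           0.8284      0.7347
  solve Keq expr → x = 0.02632; check Q = 0.6975
Then add 0.172 M of J.
Step 3:
                    X           J
  init         0.8284      0.9067
  Δ           0.09116    -0.09116
  eq           0.9196      0.8155
  solve Keq expr → x = -0.03039; check Q = 0.6975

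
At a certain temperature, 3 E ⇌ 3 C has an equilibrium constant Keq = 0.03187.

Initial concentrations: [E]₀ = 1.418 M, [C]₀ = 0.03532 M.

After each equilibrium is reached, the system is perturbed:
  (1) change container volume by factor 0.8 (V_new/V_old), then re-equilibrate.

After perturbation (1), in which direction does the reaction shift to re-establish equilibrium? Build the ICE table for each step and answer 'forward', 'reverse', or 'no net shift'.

Q₀ = 1.5454e-05 vs Keq = 0.03187 ⇒ Q<K, forward
Step 1:
                    E           C
  init          1.418     0.03532
  Δ           -0.3145      0.3145
  eq            1.103      0.3499
  solve Keq expr → x = 0.1048; check Q = 0.03187
Then change container volume by factor 0.8 (V_new/V_old).
Step 2:
                    E           C
  init          1.379      0.4373
  Δ                 0           0
  eq            1.379      0.4373
  solve Keq expr → x = 0; check Q = 0.03187

Direction: no net shift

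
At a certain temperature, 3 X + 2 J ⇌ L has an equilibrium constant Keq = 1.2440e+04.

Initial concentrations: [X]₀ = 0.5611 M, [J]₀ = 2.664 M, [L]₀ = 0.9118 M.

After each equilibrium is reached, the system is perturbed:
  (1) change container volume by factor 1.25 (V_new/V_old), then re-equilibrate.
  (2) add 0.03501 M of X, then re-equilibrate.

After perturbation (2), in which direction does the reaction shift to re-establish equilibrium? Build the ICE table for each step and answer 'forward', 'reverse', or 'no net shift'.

Direction: forward

Q₀ = 0.7273 vs Keq = 1.2440e+04 ⇒ Q<K, forward
Step 1:
                   X          J          L
  I           0.5611      2.664     0.9118
  C          -0.5357    -0.3571     0.1786
  E          0.02544      2.307       1.09
  solve Keq expr → x = 0.1786; check Q = 1.2440e+04
Then change container volume by factor 1.25 (V_new/V_old).
Step 2:
                   X          J          L
  I          0.02035      1.846     0.8723
  C         0.006983   0.004655  -0.002328
  E          0.02734       1.85       0.87
  solve Keq expr → x = -0.002328; check Q = 1.2440e+04
Then add 0.03501 M of X.
Step 3:
                   X          J          L
  I          0.06235       1.85       0.87
  C         -0.03466   -0.02311    0.01155
  E          0.02769      1.827     0.8815
  solve Keq expr → x = 0.01155; check Q = 1.2440e+04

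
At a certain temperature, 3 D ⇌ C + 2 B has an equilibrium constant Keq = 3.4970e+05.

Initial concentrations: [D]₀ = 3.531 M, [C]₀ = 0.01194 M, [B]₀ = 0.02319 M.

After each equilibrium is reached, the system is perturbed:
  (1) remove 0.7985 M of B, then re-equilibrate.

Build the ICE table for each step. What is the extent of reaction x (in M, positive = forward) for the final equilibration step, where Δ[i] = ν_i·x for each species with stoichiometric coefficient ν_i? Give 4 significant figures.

Q₀ = 1.4585e-07 vs Keq = 3.4970e+05 ⇒ Q<K, forward
Step 1:
                   D          C          B
  I            3.531    0.01194    0.02319
  C           -3.504      1.168      2.336
  E          0.02658       1.18      2.359
  solve Keq expr → x = 1.168; check Q = 3.4970e+05
Then remove 0.7985 M of B.
Step 2:
                   D          C          B
  I          0.02658       1.18      1.561
  C        -0.006351   0.002117   0.004234
  E          0.02023      1.182      1.565
  solve Keq expr → x = 0.002117; check Q = 3.4970e+05

x = 0.002117 M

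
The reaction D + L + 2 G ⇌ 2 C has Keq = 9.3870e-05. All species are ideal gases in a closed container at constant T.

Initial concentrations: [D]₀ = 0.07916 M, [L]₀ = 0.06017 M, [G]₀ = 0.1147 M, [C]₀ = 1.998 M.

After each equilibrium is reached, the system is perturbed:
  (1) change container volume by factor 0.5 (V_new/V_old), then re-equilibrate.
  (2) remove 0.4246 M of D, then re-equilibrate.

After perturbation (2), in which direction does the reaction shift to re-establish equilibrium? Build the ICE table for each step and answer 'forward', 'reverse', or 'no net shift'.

Q₀ = 6.3706e+04 vs Keq = 9.3870e-05 ⇒ Q>K, reverse
Step 1:
                    D           L           G           C
  Initial     0.07916     0.06017      0.1147       1.998
  Change       0.9883      0.9883       1.977      -1.977
  Equil         1.067       1.048       2.091     0.02143
  solve Keq expr → x = -0.9883; check Q = 9.3870e-05
Then change container volume by factor 0.5 (V_new/V_old).
Step 2:
                    D           L           G           C
  Initial       2.135       2.097       4.183     0.04287
  Change      -0.0206     -0.0206     -0.0412      0.0412
  Equil         2.114       2.076       4.141     0.08407
  solve Keq expr → x = 0.0206; check Q = 9.3870e-05
Then remove 0.4246 M of D.
Step 3:
                    D           L           G           C
  Initial        1.69       2.076       4.141     0.08407
  Change     0.004292    0.004292    0.008585   -0.008585
  Equil         1.694       2.081        4.15     0.07548
  solve Keq expr → x = -0.004292; check Q = 9.3870e-05

Direction: reverse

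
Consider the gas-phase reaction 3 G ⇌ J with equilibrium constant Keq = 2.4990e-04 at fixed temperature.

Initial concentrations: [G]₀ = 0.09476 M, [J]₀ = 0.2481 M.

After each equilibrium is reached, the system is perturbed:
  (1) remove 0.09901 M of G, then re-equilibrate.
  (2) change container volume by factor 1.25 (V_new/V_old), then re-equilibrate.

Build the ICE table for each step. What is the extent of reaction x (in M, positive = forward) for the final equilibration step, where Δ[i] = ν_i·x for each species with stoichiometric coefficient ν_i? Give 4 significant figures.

x = -2.9112e-05 M

Q₀ = 291.6 vs Keq = 2.4990e-04 ⇒ Q>K, reverse
Step 1:
                    G           J
  I           0.09476      0.2481
  C            0.7439      -0.248
  E            0.8386  1.4739e-04
  solve Keq expr → x = -0.248; check Q = 2.4990e-04
Then remove 0.09901 M of G.
Step 2:
                    G           J
  I            0.7396  1.4739e-04
  C        1.3868e-04 -4.6225e-05
  E            0.7397  1.0116e-04
  solve Keq expr → x = -4.6225e-05; check Q = 2.4990e-04
Then change container volume by factor 1.25 (V_new/V_old).
Step 3:
                    G           J
  I            0.5918  8.0929e-05
  C        8.7335e-05 -2.9112e-05
  E            0.5919  5.1818e-05
  solve Keq expr → x = -2.9112e-05; check Q = 2.4990e-04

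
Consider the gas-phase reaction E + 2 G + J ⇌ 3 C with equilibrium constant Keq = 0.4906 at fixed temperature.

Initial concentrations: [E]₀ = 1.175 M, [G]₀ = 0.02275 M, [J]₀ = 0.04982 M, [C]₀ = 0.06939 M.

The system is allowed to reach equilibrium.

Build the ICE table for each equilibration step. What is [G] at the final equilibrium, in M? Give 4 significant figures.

Q₀ = 11.03 vs Keq = 0.4906 ⇒ Q>K, reverse
Step 1:
                   E          G          J          C
  init         1.175    0.02275    0.04982    0.06939
  Δ         0.009884    0.01977   0.009884   -0.02965
  eq           1.185    0.04252     0.0597    0.03974
  solve Keq expr → x = -0.009884; check Q = 0.4906

[G]_eq = 0.04252 M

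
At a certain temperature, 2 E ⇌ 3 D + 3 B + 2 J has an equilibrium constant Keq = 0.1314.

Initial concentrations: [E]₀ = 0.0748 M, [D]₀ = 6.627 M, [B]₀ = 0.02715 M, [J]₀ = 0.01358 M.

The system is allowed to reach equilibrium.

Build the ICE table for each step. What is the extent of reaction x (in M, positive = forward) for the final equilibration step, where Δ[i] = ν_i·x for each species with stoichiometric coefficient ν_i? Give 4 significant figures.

Q₀ = 1.9198e-04 vs Keq = 0.1314 ⇒ Q<K, forward
Step 1:
                  E         D         B         J
  init       0.0748     6.627   0.02715   0.01358
  Δ        -0.03143   0.04715   0.04715   0.03143
  eq        0.04337     6.674    0.0743   0.04501
  solve Keq expr → x = 0.01572; check Q = 0.1314

x = 0.01572 M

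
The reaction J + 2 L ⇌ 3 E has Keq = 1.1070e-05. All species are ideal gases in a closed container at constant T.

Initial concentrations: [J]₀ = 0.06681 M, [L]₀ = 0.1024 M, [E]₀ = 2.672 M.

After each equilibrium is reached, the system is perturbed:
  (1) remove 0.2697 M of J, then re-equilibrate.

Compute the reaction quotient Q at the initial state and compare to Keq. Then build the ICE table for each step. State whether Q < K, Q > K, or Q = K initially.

Q₀ = 2.7231e+04 vs Keq = 1.1070e-05 ⇒ Q>K, reverse
Step 1:
                    J           L           E
  init        0.06681      0.1024       2.672
  Δ            0.8796       1.759      -2.639
  eq           0.9464       1.862     0.03311
  solve Keq expr → x = -0.8796; check Q = 1.1070e-05
Then remove 0.2697 M of J.
Step 2:
                    J           L           E
  init         0.6767       1.862     0.03311
  Δ          0.001154    0.002308   -0.003462
  eq           0.6779       1.864     0.02965
  solve Keq expr → x = -0.001154; check Q = 1.1070e-05

Q₀ = 2.7231e+04; Q > K (proceeds reverse)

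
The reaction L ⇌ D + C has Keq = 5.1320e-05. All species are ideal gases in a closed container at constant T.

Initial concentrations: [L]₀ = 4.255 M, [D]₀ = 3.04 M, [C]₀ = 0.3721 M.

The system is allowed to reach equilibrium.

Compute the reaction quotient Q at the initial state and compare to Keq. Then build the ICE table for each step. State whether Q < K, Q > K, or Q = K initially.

Q₀ = 0.2658; Q > K (proceeds reverse)

Q₀ = 0.2658 vs Keq = 5.1320e-05 ⇒ Q>K, reverse
Step 1:
                  L         D         C
  I           4.255      3.04    0.3721
  C           0.372    -0.372    -0.372
  E           4.627     2.668 8.9003e-05
  solve Keq expr → x = -0.372; check Q = 5.1320e-05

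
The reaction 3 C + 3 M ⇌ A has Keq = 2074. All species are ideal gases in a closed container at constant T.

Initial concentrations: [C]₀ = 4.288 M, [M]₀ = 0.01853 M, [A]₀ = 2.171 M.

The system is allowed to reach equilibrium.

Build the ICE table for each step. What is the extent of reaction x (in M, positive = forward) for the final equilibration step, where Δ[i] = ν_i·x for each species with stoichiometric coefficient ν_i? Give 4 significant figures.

Q₀ = 4328 vs Keq = 2074 ⇒ Q>K, reverse
Step 1:
                    C           M           A
  Initial       4.288     0.01853       2.171
  Change     0.005115    0.005115   -0.001705
  Equil         4.293     0.02364       2.169
  solve Keq expr → x = -0.001705; check Q = 2074

x = -0.001705 M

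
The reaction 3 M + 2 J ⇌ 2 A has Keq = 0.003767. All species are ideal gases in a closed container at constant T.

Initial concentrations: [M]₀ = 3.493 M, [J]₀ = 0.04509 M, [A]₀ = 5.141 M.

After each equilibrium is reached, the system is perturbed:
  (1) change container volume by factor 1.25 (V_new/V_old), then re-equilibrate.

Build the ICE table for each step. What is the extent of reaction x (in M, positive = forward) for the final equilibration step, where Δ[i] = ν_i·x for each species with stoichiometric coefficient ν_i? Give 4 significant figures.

x = -0.1238 M

Q₀ = 305 vs Keq = 0.003767 ⇒ Q>K, reverse
Step 1:
                    M           J           A
  Initial       3.493     0.04509       5.141
  Change        3.554       2.369      -2.369
  Equil         7.047       2.414       2.772
  solve Keq expr → x = -1.185; check Q = 0.003767
Then change container volume by factor 1.25 (V_new/V_old).
Step 2:
                    M           J           A
  Initial       5.637       1.931       2.217
  Change       0.3714      0.2476     -0.2476
  Equil         6.009       2.179        1.97
  solve Keq expr → x = -0.1238; check Q = 0.003767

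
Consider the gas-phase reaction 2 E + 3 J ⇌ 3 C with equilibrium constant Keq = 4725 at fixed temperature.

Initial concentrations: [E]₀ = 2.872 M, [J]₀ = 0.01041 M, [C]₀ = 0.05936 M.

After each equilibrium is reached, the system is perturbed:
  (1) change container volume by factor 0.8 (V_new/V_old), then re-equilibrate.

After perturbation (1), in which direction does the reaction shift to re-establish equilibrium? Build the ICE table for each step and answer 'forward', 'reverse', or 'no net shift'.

Q₀ = 22.48 vs Keq = 4725 ⇒ Q<K, forward
Step 1:
                   E          J          C
  I            2.872    0.01041    0.05936
  C        -0.005606  -0.008409   0.008409
  E            2.866   0.002001    0.06777
  solve Keq expr → x = 0.002803; check Q = 4725
Then change container volume by factor 0.8 (V_new/V_old).
Step 2:
                   E          J          C
  I            3.583   0.002502    0.08471
  C       -2.2476e-04 -3.3714e-04 3.3714e-04
  E            3.583   0.002165    0.08505
  solve Keq expr → x = 1.1238e-04; check Q = 4725

Direction: forward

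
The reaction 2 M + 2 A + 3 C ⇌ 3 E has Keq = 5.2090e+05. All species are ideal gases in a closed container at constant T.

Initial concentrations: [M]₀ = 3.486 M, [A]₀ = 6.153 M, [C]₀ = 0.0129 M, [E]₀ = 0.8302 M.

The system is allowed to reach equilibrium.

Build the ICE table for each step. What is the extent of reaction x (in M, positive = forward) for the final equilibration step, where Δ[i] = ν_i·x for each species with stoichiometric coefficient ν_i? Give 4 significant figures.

x = 0.003847 M

Q₀ = 579.4 vs Keq = 5.2090e+05 ⇒ Q<K, forward
Step 1:
                    M           A           C           E
  I             3.486       6.153      0.0129      0.8302
  C         -0.007694   -0.007694    -0.01154     0.01154
  E             3.478       6.145    0.001358      0.8417
  solve Keq expr → x = 0.003847; check Q = 5.2090e+05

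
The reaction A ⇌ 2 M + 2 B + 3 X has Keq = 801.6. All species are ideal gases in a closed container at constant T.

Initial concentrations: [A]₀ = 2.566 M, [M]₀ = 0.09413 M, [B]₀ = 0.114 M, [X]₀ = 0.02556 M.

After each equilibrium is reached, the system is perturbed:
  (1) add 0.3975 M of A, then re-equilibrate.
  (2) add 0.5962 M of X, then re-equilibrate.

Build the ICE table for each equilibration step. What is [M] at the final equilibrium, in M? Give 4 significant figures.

[M]_eq = 2.253 M

Q₀ = 7.4936e-10 vs Keq = 801.6 ⇒ Q<K, forward
Step 1:
                  A         M         B         X
  Initial     2.566   0.09413     0.114   0.02556
  Change     -1.118     2.237     2.237     3.355
  Equil       1.448     2.331     2.351     3.381
  solve Keq expr → x = 1.118; check Q = 801.6
Then add 0.3975 M of A.
Step 2:
                  A         M         B         X
  Initial     1.845     2.331     2.351     3.381
  Change   -0.03715    0.0743    0.0743    0.1115
  Equil       1.808     2.405     2.425     3.492
  solve Keq expr → x = 0.03715; check Q = 801.6
Then add 0.5962 M of X.
Step 3:
                  A         M         B         X
  Initial     1.808     2.405     2.425     4.088
  Change    0.07592   -0.1518   -0.1518   -0.2278
  Equil       1.884     2.253     2.273     3.861
  solve Keq expr → x = -0.07592; check Q = 801.6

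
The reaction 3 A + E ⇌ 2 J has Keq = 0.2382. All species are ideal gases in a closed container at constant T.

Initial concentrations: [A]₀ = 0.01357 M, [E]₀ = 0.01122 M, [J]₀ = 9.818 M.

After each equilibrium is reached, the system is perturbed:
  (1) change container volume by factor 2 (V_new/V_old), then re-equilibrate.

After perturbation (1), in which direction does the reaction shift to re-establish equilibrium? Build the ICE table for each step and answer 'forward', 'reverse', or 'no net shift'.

Direction: reverse

Q₀ = 3.4381e+09 vs Keq = 0.2382 ⇒ Q>K, reverse
Step 1:
                    A           E           J
  Initial     0.01357     0.01122       9.818
  Change        4.822       1.607      -3.215
  Equil         4.836       1.619       6.603
  solve Keq expr → x = -1.607; check Q = 0.2382
Then change container volume by factor 2 (V_new/V_old).
Step 2:
                    A           E           J
  Initial       2.418      0.8093       3.302
  Change       0.7374      0.2458     -0.4916
  Equil         3.155       1.055        2.81
  solve Keq expr → x = -0.2458; check Q = 0.2382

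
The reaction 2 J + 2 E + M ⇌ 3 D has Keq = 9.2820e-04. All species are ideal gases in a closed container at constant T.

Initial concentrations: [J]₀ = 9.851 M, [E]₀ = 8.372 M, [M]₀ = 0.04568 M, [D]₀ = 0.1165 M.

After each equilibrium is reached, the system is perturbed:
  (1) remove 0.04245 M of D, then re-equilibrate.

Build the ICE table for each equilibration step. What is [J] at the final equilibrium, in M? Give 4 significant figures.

[J]_eq = 9.763 M

Q₀ = 5.0890e-06 vs Keq = 9.2820e-04 ⇒ Q<K, forward
Step 1:
                  J         E         M         D
  I           9.851     8.372   0.04568    0.1165
  C        -0.08645  -0.08645  -0.04322    0.1297
  E           9.765     8.286  0.002455    0.2462
  solve Keq expr → x = 0.04322; check Q = 9.2820e-04
Then remove 0.04245 M of D.
Step 2:
                  J         E         M         D
  I           9.765     8.286  0.002455    0.2037
  C          -0.002    -0.002    -0.001     0.003
  E           9.763     8.284  0.001455    0.2067
  solve Keq expr → x = 0.001; check Q = 9.2820e-04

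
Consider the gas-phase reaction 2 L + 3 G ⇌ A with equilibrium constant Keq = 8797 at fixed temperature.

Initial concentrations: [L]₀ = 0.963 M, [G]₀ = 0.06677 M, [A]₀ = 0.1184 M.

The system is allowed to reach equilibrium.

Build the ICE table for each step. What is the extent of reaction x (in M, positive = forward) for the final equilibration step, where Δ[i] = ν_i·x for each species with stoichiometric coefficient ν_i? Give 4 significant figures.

Q₀ = 428.9 vs Keq = 8797 ⇒ Q<K, forward
Step 1:
                   L          G          A
  Initial      0.963    0.06677     0.1184
  Change    -0.02732   -0.04098    0.01366
  Equil       0.9357    0.02579     0.1321
  solve Keq expr → x = 0.01366; check Q = 8797

x = 0.01366 M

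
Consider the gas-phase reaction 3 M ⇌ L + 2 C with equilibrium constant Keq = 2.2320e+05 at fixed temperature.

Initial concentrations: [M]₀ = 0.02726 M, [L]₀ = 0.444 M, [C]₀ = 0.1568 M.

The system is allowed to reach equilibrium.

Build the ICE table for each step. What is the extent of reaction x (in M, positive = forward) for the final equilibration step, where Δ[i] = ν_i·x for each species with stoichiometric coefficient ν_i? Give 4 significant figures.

x = 0.007781 M

Q₀ = 538.9 vs Keq = 2.2320e+05 ⇒ Q<K, forward
Step 1:
                  M         L         C
  init      0.02726     0.444    0.1568
  Δ        -0.02334  0.007781   0.01556
  eq       0.003918    0.4518    0.1724
  solve Keq expr → x = 0.007781; check Q = 2.2320e+05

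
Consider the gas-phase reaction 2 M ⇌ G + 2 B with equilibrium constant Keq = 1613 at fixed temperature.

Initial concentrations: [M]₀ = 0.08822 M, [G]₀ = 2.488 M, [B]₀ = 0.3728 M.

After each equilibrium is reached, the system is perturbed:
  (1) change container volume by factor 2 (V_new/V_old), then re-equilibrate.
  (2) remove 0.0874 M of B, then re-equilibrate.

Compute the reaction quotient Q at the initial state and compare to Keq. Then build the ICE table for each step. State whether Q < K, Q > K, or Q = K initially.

Q₀ = 44.43 vs Keq = 1613 ⇒ Q<K, forward
Step 1:
                  M         G         B
  Initial   0.08822     2.488    0.3728
  Change   -0.07068   0.03534   0.07068
  Equil     0.01754     2.523    0.4435
  solve Keq expr → x = 0.03534; check Q = 1613
Then change container volume by factor 2 (V_new/V_old).
Step 2:
                  M         G         B
  Initial   0.00877     1.262    0.2217
  Change  -0.002496  0.001248  0.002496
  Equil    0.006274     1.263    0.2242
  solve Keq expr → x = 0.001248; check Q = 1613
Then remove 0.0874 M of B.
Step 3:
                  M         G         B
  Initial  0.006274     1.263    0.1368
  Change  -0.002377  0.001189  0.002377
  Equil    0.003897     1.264    0.1392
  solve Keq expr → x = 0.001189; check Q = 1613

Q₀ = 44.43; Q < K (proceeds forward)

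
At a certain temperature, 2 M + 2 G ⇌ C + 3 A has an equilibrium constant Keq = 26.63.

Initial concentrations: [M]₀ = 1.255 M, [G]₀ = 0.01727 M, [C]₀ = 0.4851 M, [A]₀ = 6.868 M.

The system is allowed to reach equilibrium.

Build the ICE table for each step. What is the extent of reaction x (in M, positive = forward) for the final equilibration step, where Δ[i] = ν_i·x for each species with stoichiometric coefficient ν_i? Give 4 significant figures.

x = -0.3077 M

Q₀ = 3.3454e+05 vs Keq = 26.63 ⇒ Q>K, reverse
Step 1:
                    M           G           C           A
  Initial       1.255     0.01727      0.4851       6.868
  Change       0.6153      0.6153     -0.3077      -0.923
  Equil          1.87      0.6326      0.1774       5.945
  solve Keq expr → x = -0.3077; check Q = 26.63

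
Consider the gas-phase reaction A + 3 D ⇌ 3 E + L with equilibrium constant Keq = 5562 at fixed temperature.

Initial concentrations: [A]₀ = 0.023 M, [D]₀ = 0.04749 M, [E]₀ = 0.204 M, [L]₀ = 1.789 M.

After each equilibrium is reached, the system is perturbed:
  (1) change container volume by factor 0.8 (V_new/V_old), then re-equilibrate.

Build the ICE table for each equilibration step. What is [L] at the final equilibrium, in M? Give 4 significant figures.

[L]_eq = 2.236 M

Q₀ = 6165 vs Keq = 5562 ⇒ Q>K, reverse
Step 1:
                   A          D          E          L
  Initial      0.023    0.04749      0.204      1.789
  Change  3.7425e-04   0.001123  -0.001123 -3.7425e-04
  Equil      0.02337    0.04861     0.2029      1.789
  solve Keq expr → x = -3.7425e-04; check Q = 5562
Then change container volume by factor 0.8 (V_new/V_old).
Step 2:
                   A          D          E          L
  Initial    0.02922    0.06077     0.2536      2.236
  Change           0          0          0          0
  Equil      0.02922    0.06077     0.2536      2.236
  solve Keq expr → x = 0; check Q = 5562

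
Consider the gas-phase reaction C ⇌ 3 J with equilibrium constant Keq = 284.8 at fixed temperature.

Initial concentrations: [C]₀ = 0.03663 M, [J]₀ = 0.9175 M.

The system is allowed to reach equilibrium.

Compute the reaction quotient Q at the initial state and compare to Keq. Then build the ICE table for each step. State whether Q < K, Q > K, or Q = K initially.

Q₀ = 21.09 vs Keq = 284.8 ⇒ Q<K, forward
Step 1:
                    C           J
  Initial     0.03663      0.9175
  Change     -0.03294     0.09883
  Equil      0.003686       1.016
  solve Keq expr → x = 0.03294; check Q = 284.8

Q₀ = 21.09; Q < K (proceeds forward)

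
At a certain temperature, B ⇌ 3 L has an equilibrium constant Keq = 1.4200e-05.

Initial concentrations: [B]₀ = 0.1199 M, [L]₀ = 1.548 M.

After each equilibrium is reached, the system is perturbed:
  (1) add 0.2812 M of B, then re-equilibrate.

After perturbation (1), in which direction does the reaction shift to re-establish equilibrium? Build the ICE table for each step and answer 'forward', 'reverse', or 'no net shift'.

Direction: forward

Q₀ = 30.94 vs Keq = 1.4200e-05 ⇒ Q>K, reverse
Step 1:
                   B          L
  I           0.1199      1.548
  C           0.5091     -1.527
  E            0.629    0.02075
  solve Keq expr → x = -0.5091; check Q = 1.4200e-05
Then add 0.2812 M of B.
Step 2:
                   B          L
  I           0.9102    0.02075
  C       -9.0402e-04   0.002712
  E           0.9093    0.02346
  solve Keq expr → x = 9.0402e-04; check Q = 1.4200e-05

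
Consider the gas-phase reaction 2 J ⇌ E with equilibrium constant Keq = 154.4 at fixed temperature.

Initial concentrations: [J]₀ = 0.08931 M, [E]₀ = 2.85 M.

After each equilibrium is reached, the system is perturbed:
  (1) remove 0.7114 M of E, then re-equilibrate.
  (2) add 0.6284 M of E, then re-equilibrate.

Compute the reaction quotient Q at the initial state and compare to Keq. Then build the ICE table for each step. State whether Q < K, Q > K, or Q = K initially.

Q₀ = 357.3 vs Keq = 154.4 ⇒ Q>K, reverse
Step 1:
                   J          E
  Initial    0.08931       2.85
  Change       0.046     -0.023
  Equil       0.1353      2.827
  solve Keq expr → x = -0.023; check Q = 154.4
Then remove 0.7114 M of E.
Step 2:
                   J          E
  Initial     0.1353      2.116
  Change    -0.01801   0.009004
  Equil       0.1173      2.125
  solve Keq expr → x = 0.009004; check Q = 154.4
Then add 0.6284 M of E.
Step 3:
                   J          E
  Initial     0.1173      2.753
  Change     0.01603  -0.008016
  Equil       0.1333      2.745
  solve Keq expr → x = -0.008016; check Q = 154.4

Q₀ = 357.3; Q > K (proceeds reverse)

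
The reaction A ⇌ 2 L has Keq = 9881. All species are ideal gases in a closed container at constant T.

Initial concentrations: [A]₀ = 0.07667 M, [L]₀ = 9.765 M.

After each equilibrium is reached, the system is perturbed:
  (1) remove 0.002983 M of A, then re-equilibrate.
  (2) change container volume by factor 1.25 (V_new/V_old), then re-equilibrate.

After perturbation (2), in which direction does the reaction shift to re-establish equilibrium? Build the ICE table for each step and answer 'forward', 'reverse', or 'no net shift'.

Q₀ = 1244 vs Keq = 9881 ⇒ Q<K, forward
Step 1:
                  A         L
  Initial   0.07667     9.765
  Change   -0.06675    0.1335
  Equil    0.009916     9.899
  solve Keq expr → x = 0.06675; check Q = 9881
Then remove 0.002983 M of A.
Step 2:
                  A         L
  Initial  0.006933     9.899
  Change   0.002971 -0.005942
  Equil    0.009904     9.893
  solve Keq expr → x = -0.002971; check Q = 9881
Then change container volume by factor 1.25 (V_new/V_old).
Step 3:
                  A         L
  Initial  0.007923     7.914
  Change   -0.00158  0.003159
  Equil    0.006344     7.917
  solve Keq expr → x = 0.00158; check Q = 9881

Direction: forward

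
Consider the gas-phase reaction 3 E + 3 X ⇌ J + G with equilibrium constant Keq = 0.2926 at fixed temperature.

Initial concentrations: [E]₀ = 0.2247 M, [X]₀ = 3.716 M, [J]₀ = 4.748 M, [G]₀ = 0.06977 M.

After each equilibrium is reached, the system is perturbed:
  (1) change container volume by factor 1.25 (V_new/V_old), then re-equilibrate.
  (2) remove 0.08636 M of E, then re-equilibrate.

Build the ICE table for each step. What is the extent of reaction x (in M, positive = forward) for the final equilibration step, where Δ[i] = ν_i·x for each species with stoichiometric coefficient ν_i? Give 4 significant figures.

x = -0.01398 M

Q₀ = 0.569 vs Keq = 0.2926 ⇒ Q>K, reverse
Step 1:
                  E         X         J         G
  I          0.2247     3.716     4.748   0.06977
  C         0.03595   0.03595  -0.01198  -0.01198
  E          0.2607     3.752     4.736   0.05779
  solve Keq expr → x = -0.01198; check Q = 0.2926
Then change container volume by factor 1.25 (V_new/V_old).
Step 2:
                  E         X         J         G
  I          0.2085     3.002     3.789   0.04623
  C         0.03925   0.03925  -0.01308  -0.01308
  E          0.2478     3.041     3.776   0.03314
  solve Keq expr → x = -0.01308; check Q = 0.2926
Then remove 0.08636 M of E.
Step 3:
                  E         X         J         G
  I          0.1614     3.041     3.776   0.03314
  C         0.04194   0.04194  -0.01398  -0.01398
  E          0.2034     3.083     3.762   0.01916
  solve Keq expr → x = -0.01398; check Q = 0.2926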